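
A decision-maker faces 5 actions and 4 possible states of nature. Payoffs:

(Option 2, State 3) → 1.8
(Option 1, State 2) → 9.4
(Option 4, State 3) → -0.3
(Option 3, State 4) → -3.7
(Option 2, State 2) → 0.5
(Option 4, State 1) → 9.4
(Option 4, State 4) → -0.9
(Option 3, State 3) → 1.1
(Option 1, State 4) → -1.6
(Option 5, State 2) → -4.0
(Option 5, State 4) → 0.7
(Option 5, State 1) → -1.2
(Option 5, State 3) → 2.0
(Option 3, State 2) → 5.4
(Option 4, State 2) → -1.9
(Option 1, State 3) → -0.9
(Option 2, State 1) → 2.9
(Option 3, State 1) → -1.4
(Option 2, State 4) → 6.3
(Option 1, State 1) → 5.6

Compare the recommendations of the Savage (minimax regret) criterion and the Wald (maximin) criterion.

Column bests: State 1=9.4, State 2=9.4, State 3=2.0, State 4=6.3.
Option 1 regrets: 3.8, 0.0, 2.9, 7.9 → max 7.9
Option 2 regrets: 6.5, 8.9, 0.2, 0.0 → max 8.9
Option 3 regrets: 10.8, 4.0, 0.9, 10.0 → max 10.8
Option 4 regrets: 0.0, 11.3, 2.3, 7.2 → max 11.3
Option 5 regrets: 10.6, 13.4, 0.0, 5.6 → max 13.4
Smallest max regret = 7.9 → Option 1.
Row minima: Option 1=-1.6, Option 2=0.5, Option 3=-3.7, Option 4=-1.9, Option 5=-4.0
Best worst-case = 0.5 → Option 2.

minimax regret → Option 1; maximin → Option 2 (disagree)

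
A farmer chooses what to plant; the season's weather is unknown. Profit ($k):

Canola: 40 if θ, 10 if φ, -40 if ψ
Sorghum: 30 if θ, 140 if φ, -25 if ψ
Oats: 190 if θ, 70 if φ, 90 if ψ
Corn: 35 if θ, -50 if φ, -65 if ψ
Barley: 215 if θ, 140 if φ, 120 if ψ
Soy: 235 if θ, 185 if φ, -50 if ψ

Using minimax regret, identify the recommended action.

Barley

Column bests: θ=235, φ=185, ψ=120.
Canola regrets: 195, 175, 160 → max 195
Sorghum regrets: 205, 45, 145 → max 205
Oats regrets: 45, 115, 30 → max 115
Corn regrets: 200, 235, 185 → max 235
Barley regrets: 20, 45, 0 → max 45
Soy regrets: 0, 0, 170 → max 170
Smallest max regret = 45 → Barley.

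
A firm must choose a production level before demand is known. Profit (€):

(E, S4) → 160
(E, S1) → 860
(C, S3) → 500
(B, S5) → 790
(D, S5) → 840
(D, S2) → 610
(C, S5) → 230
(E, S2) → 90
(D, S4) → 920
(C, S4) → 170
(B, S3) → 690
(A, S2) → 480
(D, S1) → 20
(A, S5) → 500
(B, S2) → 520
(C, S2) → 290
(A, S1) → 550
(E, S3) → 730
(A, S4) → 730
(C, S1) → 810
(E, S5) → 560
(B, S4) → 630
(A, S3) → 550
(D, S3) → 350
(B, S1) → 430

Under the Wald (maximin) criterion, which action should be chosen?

Row minima: A=480, B=430, C=170, D=20, E=90
Best worst-case = 480 → A.

A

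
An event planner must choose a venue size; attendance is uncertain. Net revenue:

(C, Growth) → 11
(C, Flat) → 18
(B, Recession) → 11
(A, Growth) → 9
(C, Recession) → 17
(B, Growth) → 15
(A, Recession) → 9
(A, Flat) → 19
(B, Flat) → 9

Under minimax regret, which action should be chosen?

Column bests: Recession=17, Flat=19, Growth=15.
A regrets: 8, 0, 6 → max 8
B regrets: 6, 10, 0 → max 10
C regrets: 0, 1, 4 → max 4
Smallest max regret = 4 → C.

C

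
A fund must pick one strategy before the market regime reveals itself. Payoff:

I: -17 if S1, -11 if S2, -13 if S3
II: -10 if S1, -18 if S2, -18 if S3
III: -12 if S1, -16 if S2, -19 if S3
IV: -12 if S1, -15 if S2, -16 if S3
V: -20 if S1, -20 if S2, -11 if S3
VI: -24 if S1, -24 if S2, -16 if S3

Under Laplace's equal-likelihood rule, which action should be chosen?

I

Row averages: I=-41/3, II=-46/3, III=-47/3, IV=-43/3, V=-17, VI=-64/3
Highest average = -41/3 → I.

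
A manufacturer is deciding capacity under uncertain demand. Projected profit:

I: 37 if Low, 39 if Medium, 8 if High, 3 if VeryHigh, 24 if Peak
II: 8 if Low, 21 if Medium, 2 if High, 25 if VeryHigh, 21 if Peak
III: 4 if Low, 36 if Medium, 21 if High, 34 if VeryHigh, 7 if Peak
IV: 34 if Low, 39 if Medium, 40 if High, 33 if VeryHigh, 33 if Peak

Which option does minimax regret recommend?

Column bests: Low=37, Medium=39, High=40, VeryHigh=34, Peak=33.
I regrets: 0, 0, 32, 31, 9 → max 32
II regrets: 29, 18, 38, 9, 12 → max 38
III regrets: 33, 3, 19, 0, 26 → max 33
IV regrets: 3, 0, 0, 1, 0 → max 3
Smallest max regret = 3 → IV.

IV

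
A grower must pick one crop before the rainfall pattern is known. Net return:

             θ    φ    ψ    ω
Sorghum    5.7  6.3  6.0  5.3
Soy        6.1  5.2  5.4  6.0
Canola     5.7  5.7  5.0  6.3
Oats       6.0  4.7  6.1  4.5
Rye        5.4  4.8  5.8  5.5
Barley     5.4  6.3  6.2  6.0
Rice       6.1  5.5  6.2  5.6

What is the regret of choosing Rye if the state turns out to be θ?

Best payoff under θ is 6.1.
Regret = 6.1 − 5.4 = 0.7.

0.7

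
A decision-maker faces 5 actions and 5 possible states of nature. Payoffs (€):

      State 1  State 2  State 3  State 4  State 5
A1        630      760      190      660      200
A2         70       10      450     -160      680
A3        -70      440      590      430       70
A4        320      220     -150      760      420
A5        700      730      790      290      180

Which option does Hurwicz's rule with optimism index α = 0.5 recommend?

A5

A1: 0.5·760 + 0.5·190 = 475
A2: 0.5·680 + 0.5·(-160) = 260
A3: 0.5·590 + 0.5·(-70) = 260
A4: 0.5·760 + 0.5·(-150) = 305
A5: 0.5·790 + 0.5·180 = 485
Highest Hurwicz score = 485 → A5.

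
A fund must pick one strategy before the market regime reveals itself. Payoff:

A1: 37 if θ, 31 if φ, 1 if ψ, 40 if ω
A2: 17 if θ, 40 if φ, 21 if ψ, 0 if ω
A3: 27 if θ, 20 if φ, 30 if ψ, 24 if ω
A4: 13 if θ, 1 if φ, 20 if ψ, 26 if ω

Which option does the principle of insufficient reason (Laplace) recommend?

A1

Row averages: A1=27.25, A2=19.5, A3=25.25, A4=15
Highest average = 27.25 → A1.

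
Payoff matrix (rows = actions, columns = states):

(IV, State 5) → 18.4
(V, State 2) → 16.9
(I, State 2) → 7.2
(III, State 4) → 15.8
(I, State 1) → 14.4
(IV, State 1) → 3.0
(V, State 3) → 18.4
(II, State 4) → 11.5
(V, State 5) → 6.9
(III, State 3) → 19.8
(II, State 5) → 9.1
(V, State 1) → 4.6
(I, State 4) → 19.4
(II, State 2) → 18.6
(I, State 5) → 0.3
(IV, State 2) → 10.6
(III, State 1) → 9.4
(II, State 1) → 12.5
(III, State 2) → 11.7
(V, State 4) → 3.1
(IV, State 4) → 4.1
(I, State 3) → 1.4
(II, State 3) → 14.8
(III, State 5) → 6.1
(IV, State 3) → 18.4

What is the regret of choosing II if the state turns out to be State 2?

Best payoff under State 2 is 18.6.
Regret = 18.6 − 18.6 = 0.0.

0.0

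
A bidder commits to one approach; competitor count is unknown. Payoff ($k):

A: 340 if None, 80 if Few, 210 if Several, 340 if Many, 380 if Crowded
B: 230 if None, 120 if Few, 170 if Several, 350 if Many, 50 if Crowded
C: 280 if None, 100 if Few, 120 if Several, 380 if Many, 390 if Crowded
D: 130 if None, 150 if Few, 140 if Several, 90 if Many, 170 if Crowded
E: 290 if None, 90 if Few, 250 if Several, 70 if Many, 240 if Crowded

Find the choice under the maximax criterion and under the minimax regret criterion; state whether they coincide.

Row maxima: A=380, B=350, C=390, D=170, E=290
Best best-case = 390 → C.
Column bests: None=340, Few=150, Several=250, Many=380, Crowded=390.
A regrets: 0, 70, 40, 40, 10 → max 70
B regrets: 110, 30, 80, 30, 340 → max 340
C regrets: 60, 50, 130, 0, 0 → max 130
D regrets: 210, 0, 110, 290, 220 → max 290
E regrets: 50, 60, 0, 310, 150 → max 310
Smallest max regret = 70 → A.

maximax → C; minimax regret → A (disagree)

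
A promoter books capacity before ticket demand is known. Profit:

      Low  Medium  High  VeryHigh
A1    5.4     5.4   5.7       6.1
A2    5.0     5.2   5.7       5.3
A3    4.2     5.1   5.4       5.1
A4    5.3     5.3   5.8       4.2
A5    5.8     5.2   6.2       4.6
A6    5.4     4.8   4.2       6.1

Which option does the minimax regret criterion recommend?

Column bests: Low=5.8, Medium=5.4, High=6.2, VeryHigh=6.1.
A1 regrets: 0.4, 0.0, 0.5, 0.0 → max 0.5
A2 regrets: 0.8, 0.2, 0.5, 0.8 → max 0.8
A3 regrets: 1.6, 0.3, 0.8, 1.0 → max 1.6
A4 regrets: 0.5, 0.1, 0.4, 1.9 → max 1.9
A5 regrets: 0.0, 0.2, 0.0, 1.5 → max 1.5
A6 regrets: 0.4, 0.6, 2.0, 0.0 → max 2.0
Smallest max regret = 0.5 → A1.

A1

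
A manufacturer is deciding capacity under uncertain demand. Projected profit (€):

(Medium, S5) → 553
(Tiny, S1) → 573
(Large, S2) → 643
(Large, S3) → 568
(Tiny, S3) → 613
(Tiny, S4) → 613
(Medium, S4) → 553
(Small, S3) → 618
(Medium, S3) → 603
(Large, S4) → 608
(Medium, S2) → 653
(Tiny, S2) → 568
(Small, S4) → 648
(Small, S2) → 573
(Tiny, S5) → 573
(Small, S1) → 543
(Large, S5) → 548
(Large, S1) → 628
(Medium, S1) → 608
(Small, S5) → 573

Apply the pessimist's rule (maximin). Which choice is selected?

Tiny

Row minima: Tiny=568, Small=543, Medium=553, Large=548
Best worst-case = 568 → Tiny.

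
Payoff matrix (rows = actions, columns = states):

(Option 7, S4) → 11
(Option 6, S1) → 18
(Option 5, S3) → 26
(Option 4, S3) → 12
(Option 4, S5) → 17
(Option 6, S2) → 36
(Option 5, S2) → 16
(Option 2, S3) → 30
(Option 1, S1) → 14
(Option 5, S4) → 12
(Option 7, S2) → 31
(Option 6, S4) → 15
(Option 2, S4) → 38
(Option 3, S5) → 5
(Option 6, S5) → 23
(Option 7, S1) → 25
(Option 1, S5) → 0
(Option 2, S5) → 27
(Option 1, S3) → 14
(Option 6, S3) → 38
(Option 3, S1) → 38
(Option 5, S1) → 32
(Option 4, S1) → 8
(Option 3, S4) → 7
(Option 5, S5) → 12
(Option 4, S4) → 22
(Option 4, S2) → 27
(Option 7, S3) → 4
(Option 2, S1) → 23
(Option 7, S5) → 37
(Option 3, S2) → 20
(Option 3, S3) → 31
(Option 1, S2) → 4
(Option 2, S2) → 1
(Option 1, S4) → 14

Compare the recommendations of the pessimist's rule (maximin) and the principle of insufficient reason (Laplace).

Row minima: Option 1=0, Option 2=1, Option 3=5, Option 4=8, Option 5=12, Option 6=15, Option 7=4
Best worst-case = 15 → Option 6.
Row averages: Option 1=9.2, Option 2=23.8, Option 3=20.2, Option 4=17.2, Option 5=19.6, Option 6=26, Option 7=21.6
Highest average = 26 → Option 6.

maximin → Option 6; laplace → Option 6 (agree)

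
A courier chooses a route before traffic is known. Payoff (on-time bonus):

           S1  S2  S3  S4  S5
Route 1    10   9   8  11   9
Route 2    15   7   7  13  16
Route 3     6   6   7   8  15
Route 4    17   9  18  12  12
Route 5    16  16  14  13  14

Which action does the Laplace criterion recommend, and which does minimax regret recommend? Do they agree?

laplace → Route 5; minimax regret → Route 5 (agree)

Row averages: Route 1=9.4, Route 2=11.6, Route 3=8.4, Route 4=13.6, Route 5=14.6
Highest average = 14.6 → Route 5.
Column bests: S1=17, S2=16, S3=18, S4=13, S5=16.
Route 1 regrets: 7, 7, 10, 2, 7 → max 10
Route 2 regrets: 2, 9, 11, 0, 0 → max 11
Route 3 regrets: 11, 10, 11, 5, 1 → max 11
Route 4 regrets: 0, 7, 0, 1, 4 → max 7
Route 5 regrets: 1, 0, 4, 0, 2 → max 4
Smallest max regret = 4 → Route 5.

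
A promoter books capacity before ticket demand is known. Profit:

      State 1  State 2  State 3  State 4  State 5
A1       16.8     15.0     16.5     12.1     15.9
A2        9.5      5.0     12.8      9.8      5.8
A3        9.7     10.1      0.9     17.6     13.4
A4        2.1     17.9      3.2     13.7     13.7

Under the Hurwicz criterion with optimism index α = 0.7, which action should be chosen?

A1: 0.7·16.8 + 0.3·12.1 = 15.39
A2: 0.7·12.8 + 0.3·5.0 = 10.46
A3: 0.7·17.6 + 0.3·0.9 = 12.59
A4: 0.7·17.9 + 0.3·2.1 = 13.16
Highest Hurwicz score = 15.39 → A1.

A1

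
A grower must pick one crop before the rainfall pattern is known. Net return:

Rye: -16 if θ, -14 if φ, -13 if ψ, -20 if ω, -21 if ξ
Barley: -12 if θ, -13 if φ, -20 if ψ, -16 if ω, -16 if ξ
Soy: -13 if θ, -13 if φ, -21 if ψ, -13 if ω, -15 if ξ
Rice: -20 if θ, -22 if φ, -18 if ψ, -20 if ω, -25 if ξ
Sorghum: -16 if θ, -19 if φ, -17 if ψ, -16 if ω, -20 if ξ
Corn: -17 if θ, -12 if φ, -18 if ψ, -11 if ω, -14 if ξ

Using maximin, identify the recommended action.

Corn

Row minima: Rye=-21, Barley=-20, Soy=-21, Rice=-25, Sorghum=-20, Corn=-18
Best worst-case = -18 → Corn.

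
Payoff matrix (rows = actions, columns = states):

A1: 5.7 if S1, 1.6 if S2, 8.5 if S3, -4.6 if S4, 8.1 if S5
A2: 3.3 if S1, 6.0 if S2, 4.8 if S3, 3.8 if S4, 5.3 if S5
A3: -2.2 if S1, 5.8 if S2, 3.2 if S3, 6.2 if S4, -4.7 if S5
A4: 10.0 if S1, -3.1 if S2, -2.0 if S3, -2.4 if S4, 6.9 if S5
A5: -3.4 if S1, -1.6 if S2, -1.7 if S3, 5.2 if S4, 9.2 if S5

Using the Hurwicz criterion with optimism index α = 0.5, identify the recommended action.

A1: 0.5·8.5 + 0.5·(-4.6) = 1.95
A2: 0.5·6.0 + 0.5·3.3 = 4.65
A3: 0.5·6.2 + 0.5·(-4.7) = 0.75
A4: 0.5·10.0 + 0.5·(-3.1) = 3.45
A5: 0.5·9.2 + 0.5·(-3.4) = 2.9
Highest Hurwicz score = 4.65 → A2.

A2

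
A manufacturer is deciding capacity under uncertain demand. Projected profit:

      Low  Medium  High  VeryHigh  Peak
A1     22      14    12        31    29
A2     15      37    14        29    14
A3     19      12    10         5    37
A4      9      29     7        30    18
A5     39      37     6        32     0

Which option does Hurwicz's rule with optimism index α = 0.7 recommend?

A1: 0.7·31 + 0.3·12 = 25.3
A2: 0.7·37 + 0.3·14 = 30.1
A3: 0.7·37 + 0.3·5 = 27.4
A4: 0.7·30 + 0.3·7 = 23.1
A5: 0.7·39 + 0.3·0 = 27.3
Highest Hurwicz score = 30.1 → A2.

A2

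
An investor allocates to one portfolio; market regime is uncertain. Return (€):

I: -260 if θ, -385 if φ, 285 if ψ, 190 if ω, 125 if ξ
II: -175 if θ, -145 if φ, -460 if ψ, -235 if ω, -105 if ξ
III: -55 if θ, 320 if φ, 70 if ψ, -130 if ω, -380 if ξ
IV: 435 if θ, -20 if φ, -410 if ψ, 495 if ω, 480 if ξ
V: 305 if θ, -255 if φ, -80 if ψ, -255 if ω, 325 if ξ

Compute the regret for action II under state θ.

610

Best payoff under θ is 435.
Regret = 435 − (-175) = 610.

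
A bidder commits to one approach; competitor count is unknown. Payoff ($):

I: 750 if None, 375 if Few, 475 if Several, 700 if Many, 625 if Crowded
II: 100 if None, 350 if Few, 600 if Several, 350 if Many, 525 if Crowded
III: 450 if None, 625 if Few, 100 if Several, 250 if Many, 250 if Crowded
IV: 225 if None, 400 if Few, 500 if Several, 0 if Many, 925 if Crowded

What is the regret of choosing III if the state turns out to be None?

Best payoff under None is 750.
Regret = 750 − 450 = 300.

300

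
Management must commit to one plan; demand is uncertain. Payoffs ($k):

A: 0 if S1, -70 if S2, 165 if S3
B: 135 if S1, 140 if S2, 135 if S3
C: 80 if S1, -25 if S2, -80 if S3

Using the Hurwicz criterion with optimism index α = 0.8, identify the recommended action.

B

A: 0.8·165 + 0.2·(-70) = 118
B: 0.8·140 + 0.2·135 = 139
C: 0.8·80 + 0.2·(-80) = 48
Highest Hurwicz score = 139 → B.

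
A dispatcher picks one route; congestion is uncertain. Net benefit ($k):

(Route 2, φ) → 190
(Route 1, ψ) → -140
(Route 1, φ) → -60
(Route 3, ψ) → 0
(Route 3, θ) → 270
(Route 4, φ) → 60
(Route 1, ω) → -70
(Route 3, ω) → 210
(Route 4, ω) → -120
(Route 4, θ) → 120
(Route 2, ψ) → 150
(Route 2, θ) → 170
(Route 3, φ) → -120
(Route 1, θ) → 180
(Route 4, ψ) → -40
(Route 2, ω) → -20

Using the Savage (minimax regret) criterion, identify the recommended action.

Column bests: θ=270, φ=190, ψ=150, ω=210.
Route 1 regrets: 90, 250, 290, 280 → max 290
Route 2 regrets: 100, 0, 0, 230 → max 230
Route 3 regrets: 0, 310, 150, 0 → max 310
Route 4 regrets: 150, 130, 190, 330 → max 330
Smallest max regret = 230 → Route 2.

Route 2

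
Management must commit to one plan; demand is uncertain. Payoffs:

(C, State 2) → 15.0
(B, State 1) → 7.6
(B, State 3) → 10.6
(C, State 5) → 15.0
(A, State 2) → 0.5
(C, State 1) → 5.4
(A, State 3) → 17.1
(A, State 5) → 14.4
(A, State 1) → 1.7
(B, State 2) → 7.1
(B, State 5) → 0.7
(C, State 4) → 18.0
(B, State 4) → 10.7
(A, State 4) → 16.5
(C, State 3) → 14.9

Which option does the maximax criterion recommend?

C

Row maxima: A=17.1, B=10.7, C=18.0
Best best-case = 18.0 → C.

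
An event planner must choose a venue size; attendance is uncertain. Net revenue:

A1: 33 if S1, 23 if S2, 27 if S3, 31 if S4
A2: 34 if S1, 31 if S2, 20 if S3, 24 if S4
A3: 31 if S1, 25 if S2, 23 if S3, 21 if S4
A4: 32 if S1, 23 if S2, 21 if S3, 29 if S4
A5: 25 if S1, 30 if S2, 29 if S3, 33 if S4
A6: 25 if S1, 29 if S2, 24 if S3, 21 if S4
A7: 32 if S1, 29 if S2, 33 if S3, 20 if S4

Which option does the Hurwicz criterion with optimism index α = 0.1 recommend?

A1: 0.1·33 + 0.9·23 = 24
A2: 0.1·34 + 0.9·20 = 21.4
A3: 0.1·31 + 0.9·21 = 22
A4: 0.1·32 + 0.9·21 = 22.1
A5: 0.1·33 + 0.9·25 = 25.8
A6: 0.1·29 + 0.9·21 = 21.8
A7: 0.1·33 + 0.9·20 = 21.3
Highest Hurwicz score = 25.8 → A5.

A5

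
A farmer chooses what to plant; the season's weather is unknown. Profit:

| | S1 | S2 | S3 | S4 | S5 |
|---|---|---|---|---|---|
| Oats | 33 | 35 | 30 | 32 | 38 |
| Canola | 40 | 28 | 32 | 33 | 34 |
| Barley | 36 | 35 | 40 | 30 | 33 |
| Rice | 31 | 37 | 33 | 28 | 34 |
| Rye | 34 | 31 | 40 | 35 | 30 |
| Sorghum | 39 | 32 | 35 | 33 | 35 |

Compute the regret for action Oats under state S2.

Best payoff under S2 is 37.
Regret = 37 − 35 = 2.

2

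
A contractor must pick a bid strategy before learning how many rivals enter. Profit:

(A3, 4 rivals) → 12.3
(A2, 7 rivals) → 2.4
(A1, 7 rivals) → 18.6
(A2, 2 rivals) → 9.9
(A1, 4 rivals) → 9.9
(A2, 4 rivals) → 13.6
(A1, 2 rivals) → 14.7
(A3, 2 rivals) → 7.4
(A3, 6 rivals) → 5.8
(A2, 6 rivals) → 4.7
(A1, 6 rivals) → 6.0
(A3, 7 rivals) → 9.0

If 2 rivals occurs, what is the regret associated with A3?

7.3

Best payoff under 2 rivals is 14.7.
Regret = 14.7 − 7.4 = 7.3.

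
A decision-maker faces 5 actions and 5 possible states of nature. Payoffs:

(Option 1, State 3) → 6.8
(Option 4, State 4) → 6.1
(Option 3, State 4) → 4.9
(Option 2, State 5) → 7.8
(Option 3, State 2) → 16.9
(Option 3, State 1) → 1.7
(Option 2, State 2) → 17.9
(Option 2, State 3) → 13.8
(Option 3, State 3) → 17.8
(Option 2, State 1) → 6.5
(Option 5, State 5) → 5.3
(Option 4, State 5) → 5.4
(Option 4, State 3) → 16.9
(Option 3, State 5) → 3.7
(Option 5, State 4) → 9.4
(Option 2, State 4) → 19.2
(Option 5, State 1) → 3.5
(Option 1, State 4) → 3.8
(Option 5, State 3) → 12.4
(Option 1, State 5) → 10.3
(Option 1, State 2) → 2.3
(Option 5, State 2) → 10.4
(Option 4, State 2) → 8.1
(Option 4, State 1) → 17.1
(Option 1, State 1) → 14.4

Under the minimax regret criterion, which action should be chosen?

Option 2

Column bests: State 1=17.1, State 2=17.9, State 3=17.8, State 4=19.2, State 5=10.3.
Option 1 regrets: 2.7, 15.6, 11.0, 15.4, 0.0 → max 15.6
Option 2 regrets: 10.6, 0.0, 4.0, 0.0, 2.5 → max 10.6
Option 3 regrets: 15.4, 1.0, 0.0, 14.3, 6.6 → max 15.4
Option 4 regrets: 0.0, 9.8, 0.9, 13.1, 4.9 → max 13.1
Option 5 regrets: 13.6, 7.5, 5.4, 9.8, 5.0 → max 13.6
Smallest max regret = 10.6 → Option 2.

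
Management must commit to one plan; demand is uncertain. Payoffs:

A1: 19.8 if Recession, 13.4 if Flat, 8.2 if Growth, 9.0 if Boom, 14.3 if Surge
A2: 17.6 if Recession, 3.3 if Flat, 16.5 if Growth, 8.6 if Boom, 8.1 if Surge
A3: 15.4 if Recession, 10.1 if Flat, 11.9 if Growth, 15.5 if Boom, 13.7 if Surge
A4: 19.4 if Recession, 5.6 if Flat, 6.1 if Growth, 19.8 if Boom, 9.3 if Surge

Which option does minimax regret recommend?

Column bests: Recession=19.8, Flat=13.4, Growth=16.5, Boom=19.8, Surge=14.3.
A1 regrets: 0.0, 0.0, 8.3, 10.8, 0.0 → max 10.8
A2 regrets: 2.2, 10.1, 0.0, 11.2, 6.2 → max 11.2
A3 regrets: 4.4, 3.3, 4.6, 4.3, 0.6 → max 4.6
A4 regrets: 0.4, 7.8, 10.4, 0.0, 5.0 → max 10.4
Smallest max regret = 4.6 → A3.

A3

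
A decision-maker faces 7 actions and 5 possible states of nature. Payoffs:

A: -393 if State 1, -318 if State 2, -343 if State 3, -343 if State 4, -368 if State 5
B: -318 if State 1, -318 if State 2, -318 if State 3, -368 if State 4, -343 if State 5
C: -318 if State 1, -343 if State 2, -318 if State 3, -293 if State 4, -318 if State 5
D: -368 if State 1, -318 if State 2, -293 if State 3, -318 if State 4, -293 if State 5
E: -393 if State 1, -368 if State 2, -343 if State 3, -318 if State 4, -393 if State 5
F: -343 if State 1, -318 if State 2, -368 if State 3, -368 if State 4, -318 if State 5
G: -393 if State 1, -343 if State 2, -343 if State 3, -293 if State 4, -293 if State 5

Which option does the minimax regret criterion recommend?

Column bests: State 1=-318, State 2=-318, State 3=-293, State 4=-293, State 5=-293.
A regrets: 75, 0, 50, 50, 75 → max 75
B regrets: 0, 0, 25, 75, 50 → max 75
C regrets: 0, 25, 25, 0, 25 → max 25
D regrets: 50, 0, 0, 25, 0 → max 50
E regrets: 75, 50, 50, 25, 100 → max 100
F regrets: 25, 0, 75, 75, 25 → max 75
G regrets: 75, 25, 50, 0, 0 → max 75
Smallest max regret = 25 → C.

C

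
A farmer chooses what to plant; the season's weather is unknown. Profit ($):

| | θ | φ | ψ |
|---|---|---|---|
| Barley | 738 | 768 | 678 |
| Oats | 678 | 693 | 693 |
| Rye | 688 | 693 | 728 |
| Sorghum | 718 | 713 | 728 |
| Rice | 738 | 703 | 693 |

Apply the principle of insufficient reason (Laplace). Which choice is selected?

Barley

Row averages: Barley=728, Oats=688, Rye=703, Sorghum=2159/3, Rice=2134/3
Highest average = 728 → Barley.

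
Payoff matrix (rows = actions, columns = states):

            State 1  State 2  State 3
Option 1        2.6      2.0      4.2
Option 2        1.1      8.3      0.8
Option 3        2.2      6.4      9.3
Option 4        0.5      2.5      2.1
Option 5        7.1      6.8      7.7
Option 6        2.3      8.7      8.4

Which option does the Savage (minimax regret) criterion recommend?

Column bests: State 1=7.1, State 2=8.7, State 3=9.3.
Option 1 regrets: 4.5, 6.7, 5.1 → max 6.7
Option 2 regrets: 6.0, 0.4, 8.5 → max 8.5
Option 3 regrets: 4.9, 2.3, 0.0 → max 4.9
Option 4 regrets: 6.6, 6.2, 7.2 → max 7.2
Option 5 regrets: 0.0, 1.9, 1.6 → max 1.9
Option 6 regrets: 4.8, 0.0, 0.9 → max 4.8
Smallest max regret = 1.9 → Option 5.

Option 5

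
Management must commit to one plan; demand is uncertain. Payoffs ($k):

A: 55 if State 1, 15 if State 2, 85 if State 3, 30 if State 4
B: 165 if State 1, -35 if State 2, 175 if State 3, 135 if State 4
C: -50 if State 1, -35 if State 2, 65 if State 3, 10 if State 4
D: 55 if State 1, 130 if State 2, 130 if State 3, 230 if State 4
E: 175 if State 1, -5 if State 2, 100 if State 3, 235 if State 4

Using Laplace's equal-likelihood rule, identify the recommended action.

D

Row averages: A=46.25, B=110, C=-2.5, D=136.25, E=126.25
Highest average = 136.25 → D.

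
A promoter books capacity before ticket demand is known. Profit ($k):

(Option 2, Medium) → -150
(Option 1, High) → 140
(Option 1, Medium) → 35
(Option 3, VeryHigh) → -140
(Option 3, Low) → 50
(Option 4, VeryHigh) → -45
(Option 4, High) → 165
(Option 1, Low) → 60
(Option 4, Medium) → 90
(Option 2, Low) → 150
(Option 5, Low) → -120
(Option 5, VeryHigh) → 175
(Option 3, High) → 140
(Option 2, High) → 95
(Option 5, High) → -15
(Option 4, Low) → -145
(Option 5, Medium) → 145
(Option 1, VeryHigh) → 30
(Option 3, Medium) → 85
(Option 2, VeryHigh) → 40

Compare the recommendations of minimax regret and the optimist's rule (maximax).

minimax regret → Option 1; maximax → Option 5 (disagree)

Column bests: Low=150, Medium=145, High=165, VeryHigh=175.
Option 1 regrets: 90, 110, 25, 145 → max 145
Option 2 regrets: 0, 295, 70, 135 → max 295
Option 3 regrets: 100, 60, 25, 315 → max 315
Option 4 regrets: 295, 55, 0, 220 → max 295
Option 5 regrets: 270, 0, 180, 0 → max 270
Smallest max regret = 145 → Option 1.
Row maxima: Option 1=140, Option 2=150, Option 3=140, Option 4=165, Option 5=175
Best best-case = 175 → Option 5.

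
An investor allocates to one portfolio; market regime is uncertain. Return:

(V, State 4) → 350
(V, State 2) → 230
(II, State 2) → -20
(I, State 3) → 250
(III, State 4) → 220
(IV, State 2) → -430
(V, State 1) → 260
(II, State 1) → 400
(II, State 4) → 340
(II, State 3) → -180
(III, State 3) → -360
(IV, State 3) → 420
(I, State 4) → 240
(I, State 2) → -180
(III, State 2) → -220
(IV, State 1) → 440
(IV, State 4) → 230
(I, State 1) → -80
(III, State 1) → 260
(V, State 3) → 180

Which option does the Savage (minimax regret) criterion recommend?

Column bests: State 1=440, State 2=230, State 3=420, State 4=350.
I regrets: 520, 410, 170, 110 → max 520
II regrets: 40, 250, 600, 10 → max 600
III regrets: 180, 450, 780, 130 → max 780
IV regrets: 0, 660, 0, 120 → max 660
V regrets: 180, 0, 240, 0 → max 240
Smallest max regret = 240 → V.

V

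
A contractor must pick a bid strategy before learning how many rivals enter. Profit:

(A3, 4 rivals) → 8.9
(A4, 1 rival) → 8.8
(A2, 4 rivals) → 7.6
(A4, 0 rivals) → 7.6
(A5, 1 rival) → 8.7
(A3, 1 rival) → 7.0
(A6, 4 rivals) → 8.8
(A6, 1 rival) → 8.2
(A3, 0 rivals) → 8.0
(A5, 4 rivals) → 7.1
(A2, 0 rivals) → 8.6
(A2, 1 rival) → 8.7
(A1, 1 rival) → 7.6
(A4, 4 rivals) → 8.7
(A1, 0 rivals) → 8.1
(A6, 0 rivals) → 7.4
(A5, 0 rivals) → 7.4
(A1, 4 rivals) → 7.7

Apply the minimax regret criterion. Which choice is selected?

Column bests: 0 rivals=8.6, 1 rival=8.8, 4 rivals=8.9.
A1 regrets: 0.5, 1.2, 1.2 → max 1.2
A2 regrets: 0.0, 0.1, 1.3 → max 1.3
A3 regrets: 0.6, 1.8, 0.0 → max 1.8
A4 regrets: 1.0, 0.0, 0.2 → max 1.0
A5 regrets: 1.2, 0.1, 1.8 → max 1.8
A6 regrets: 1.2, 0.6, 0.1 → max 1.2
Smallest max regret = 1.0 → A4.

A4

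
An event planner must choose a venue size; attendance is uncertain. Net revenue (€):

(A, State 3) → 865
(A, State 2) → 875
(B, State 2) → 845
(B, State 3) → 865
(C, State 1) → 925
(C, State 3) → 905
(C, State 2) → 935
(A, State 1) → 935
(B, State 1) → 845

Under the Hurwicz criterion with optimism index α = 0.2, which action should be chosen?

A: 0.2·935 + 0.8·865 = 879
B: 0.2·865 + 0.8·845 = 849
C: 0.2·935 + 0.8·905 = 911
Highest Hurwicz score = 911 → C.

C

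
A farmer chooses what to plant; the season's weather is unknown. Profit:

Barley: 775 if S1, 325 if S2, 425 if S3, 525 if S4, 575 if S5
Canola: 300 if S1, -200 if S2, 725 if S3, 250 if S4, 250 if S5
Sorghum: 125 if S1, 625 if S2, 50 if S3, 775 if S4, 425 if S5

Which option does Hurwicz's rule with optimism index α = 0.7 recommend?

Barley: 0.7·775 + 0.3·325 = 640
Canola: 0.7·725 + 0.3·(-200) = 447.5
Sorghum: 0.7·775 + 0.3·50 = 557.5
Highest Hurwicz score = 640 → Barley.

Barley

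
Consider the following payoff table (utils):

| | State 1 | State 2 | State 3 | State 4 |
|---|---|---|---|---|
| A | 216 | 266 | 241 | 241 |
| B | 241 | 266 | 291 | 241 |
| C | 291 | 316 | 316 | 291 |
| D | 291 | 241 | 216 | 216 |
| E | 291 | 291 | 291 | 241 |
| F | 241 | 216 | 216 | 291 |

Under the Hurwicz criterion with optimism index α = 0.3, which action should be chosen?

A: 0.3·266 + 0.7·216 = 231
B: 0.3·291 + 0.7·241 = 256
C: 0.3·316 + 0.7·291 = 298.5
D: 0.3·291 + 0.7·216 = 238.5
E: 0.3·291 + 0.7·241 = 256
F: 0.3·291 + 0.7·216 = 238.5
Highest Hurwicz score = 298.5 → C.

C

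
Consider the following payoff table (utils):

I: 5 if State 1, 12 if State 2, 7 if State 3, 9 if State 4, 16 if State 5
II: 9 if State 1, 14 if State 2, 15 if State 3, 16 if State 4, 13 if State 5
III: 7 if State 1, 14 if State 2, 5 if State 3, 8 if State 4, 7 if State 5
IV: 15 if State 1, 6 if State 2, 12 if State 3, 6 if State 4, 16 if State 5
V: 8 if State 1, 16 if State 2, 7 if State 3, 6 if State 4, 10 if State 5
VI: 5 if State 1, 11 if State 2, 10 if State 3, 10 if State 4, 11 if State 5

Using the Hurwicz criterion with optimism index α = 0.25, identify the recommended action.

I: 0.25·16 + 0.75·5 = 7.75
II: 0.25·16 + 0.75·9 = 10.75
III: 0.25·14 + 0.75·5 = 7.25
IV: 0.25·16 + 0.75·6 = 8.5
V: 0.25·16 + 0.75·6 = 8.5
VI: 0.25·11 + 0.75·5 = 6.5
Highest Hurwicz score = 10.75 → II.

II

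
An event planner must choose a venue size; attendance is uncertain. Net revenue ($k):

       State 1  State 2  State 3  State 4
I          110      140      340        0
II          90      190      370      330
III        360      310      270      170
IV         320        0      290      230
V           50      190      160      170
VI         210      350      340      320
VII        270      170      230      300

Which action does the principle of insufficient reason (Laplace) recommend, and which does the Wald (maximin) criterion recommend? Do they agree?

Row averages: I=147.5, II=245, III=277.5, IV=210, V=142.5, VI=305, VII=242.5
Highest average = 305 → VI.
Row minima: I=0, II=90, III=170, IV=0, V=50, VI=210, VII=170
Best worst-case = 210 → VI.

laplace → VI; maximin → VI (agree)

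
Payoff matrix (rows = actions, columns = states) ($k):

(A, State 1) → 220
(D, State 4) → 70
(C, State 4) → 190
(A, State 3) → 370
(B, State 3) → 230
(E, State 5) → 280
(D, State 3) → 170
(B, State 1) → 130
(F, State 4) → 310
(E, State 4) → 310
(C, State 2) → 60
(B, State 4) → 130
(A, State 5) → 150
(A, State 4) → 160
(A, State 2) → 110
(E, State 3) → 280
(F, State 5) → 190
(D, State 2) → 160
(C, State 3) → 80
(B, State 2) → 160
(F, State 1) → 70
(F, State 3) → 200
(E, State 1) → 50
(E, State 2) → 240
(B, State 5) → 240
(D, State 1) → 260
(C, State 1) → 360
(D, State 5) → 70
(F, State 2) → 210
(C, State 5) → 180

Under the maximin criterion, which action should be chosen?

Row minima: A=110, B=130, C=60, D=70, E=50, F=70
Best worst-case = 130 → B.

B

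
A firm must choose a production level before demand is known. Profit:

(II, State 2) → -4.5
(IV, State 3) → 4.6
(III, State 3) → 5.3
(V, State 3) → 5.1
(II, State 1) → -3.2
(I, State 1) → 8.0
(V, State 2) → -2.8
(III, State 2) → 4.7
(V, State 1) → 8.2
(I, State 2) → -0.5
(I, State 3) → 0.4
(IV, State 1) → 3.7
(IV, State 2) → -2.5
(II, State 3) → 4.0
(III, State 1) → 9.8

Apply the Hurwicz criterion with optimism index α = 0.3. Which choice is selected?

I: 0.3·8.0 + 0.7·(-0.5) = 2.05
II: 0.3·4.0 + 0.7·(-4.5) = -1.95
III: 0.3·9.8 + 0.7·4.7 = 6.23
IV: 0.3·4.6 + 0.7·(-2.5) = -0.37
V: 0.3·8.2 + 0.7·(-2.8) = 0.5
Highest Hurwicz score = 6.23 → III.

III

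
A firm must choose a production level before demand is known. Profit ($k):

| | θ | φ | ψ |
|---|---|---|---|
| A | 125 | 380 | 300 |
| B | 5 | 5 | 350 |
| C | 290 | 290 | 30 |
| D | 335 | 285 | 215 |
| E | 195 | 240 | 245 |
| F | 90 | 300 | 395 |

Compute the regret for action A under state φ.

Best payoff under φ is 380.
Regret = 380 − 380 = 0.

0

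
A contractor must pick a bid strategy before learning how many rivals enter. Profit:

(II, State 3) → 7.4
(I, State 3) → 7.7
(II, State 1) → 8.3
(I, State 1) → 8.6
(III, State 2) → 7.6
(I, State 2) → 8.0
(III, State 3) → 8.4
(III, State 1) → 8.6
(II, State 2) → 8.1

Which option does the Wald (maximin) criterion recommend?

Row minima: I=7.7, II=7.4, III=7.6
Best worst-case = 7.7 → I.

I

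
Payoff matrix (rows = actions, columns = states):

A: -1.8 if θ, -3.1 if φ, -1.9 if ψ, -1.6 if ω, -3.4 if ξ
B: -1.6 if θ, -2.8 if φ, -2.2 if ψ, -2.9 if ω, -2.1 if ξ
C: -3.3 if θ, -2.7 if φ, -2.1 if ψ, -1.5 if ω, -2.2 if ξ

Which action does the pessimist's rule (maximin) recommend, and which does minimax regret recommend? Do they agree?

maximin → B; minimax regret → A (disagree)

Row minima: A=-3.4, B=-2.9, C=-3.3
Best worst-case = -2.9 → B.
Column bests: θ=-1.6, φ=-2.7, ψ=-1.9, ω=-1.5, ξ=-2.1.
A regrets: 0.2, 0.4, 0.0, 0.1, 1.3 → max 1.3
B regrets: 0.0, 0.1, 0.3, 1.4, 0.0 → max 1.4
C regrets: 1.7, 0.0, 0.2, 0.0, 0.1 → max 1.7
Smallest max regret = 1.3 → A.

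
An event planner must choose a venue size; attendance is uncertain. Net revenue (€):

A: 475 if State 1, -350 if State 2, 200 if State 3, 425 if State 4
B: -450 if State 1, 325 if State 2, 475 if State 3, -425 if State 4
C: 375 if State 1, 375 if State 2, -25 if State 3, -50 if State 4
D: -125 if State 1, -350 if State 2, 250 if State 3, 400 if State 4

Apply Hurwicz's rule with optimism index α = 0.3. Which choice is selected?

A: 0.3·475 + 0.7·(-350) = -102.5
B: 0.3·475 + 0.7·(-450) = -172.5
C: 0.3·375 + 0.7·(-50) = 77.5
D: 0.3·400 + 0.7·(-350) = -125
Highest Hurwicz score = 77.5 → C.

C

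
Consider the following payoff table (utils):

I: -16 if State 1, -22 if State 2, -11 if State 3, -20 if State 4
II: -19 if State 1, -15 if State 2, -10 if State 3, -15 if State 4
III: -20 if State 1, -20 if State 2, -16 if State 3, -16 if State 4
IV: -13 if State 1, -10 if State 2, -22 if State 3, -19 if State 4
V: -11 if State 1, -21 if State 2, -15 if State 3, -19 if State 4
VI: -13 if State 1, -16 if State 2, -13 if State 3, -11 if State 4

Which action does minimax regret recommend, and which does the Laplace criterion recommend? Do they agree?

Column bests: State 1=-11, State 2=-10, State 3=-10, State 4=-11.
I regrets: 5, 12, 1, 9 → max 12
II regrets: 8, 5, 0, 4 → max 8
III regrets: 9, 10, 6, 5 → max 10
IV regrets: 2, 0, 12, 8 → max 12
V regrets: 0, 11, 5, 8 → max 11
VI regrets: 2, 6, 3, 0 → max 6
Smallest max regret = 6 → VI.
Row averages: I=-17.25, II=-14.75, III=-18, IV=-16, V=-16.5, VI=-13.25
Highest average = -13.25 → VI.

minimax regret → VI; laplace → VI (agree)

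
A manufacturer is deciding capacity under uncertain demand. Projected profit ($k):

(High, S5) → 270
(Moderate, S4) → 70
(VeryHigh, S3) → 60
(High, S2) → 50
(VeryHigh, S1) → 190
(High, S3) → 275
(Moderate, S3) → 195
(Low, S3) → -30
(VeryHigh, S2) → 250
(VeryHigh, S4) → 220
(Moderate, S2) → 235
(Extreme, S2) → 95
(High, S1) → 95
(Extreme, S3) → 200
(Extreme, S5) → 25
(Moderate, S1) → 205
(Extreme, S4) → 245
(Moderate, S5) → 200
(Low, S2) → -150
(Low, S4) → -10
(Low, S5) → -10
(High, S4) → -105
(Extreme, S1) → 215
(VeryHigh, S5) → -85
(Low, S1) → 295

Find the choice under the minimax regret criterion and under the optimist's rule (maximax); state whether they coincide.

Column bests: S1=295, S2=250, S3=275, S4=245, S5=270.
Low regrets: 0, 400, 305, 255, 280 → max 400
Moderate regrets: 90, 15, 80, 175, 70 → max 175
High regrets: 200, 200, 0, 350, 0 → max 350
VeryHigh regrets: 105, 0, 215, 25, 355 → max 355
Extreme regrets: 80, 155, 75, 0, 245 → max 245
Smallest max regret = 175 → Moderate.
Row maxima: Low=295, Moderate=235, High=275, VeryHigh=250, Extreme=245
Best best-case = 295 → Low.

minimax regret → Moderate; maximax → Low (disagree)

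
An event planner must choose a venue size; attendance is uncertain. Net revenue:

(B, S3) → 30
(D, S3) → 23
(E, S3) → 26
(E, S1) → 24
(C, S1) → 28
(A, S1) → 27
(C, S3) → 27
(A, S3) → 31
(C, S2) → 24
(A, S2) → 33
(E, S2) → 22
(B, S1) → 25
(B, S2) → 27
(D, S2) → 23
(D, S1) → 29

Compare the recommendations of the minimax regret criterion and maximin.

Column bests: S1=29, S2=33, S3=31.
A regrets: 2, 0, 0 → max 2
B regrets: 4, 6, 1 → max 6
C regrets: 1, 9, 4 → max 9
D regrets: 0, 10, 8 → max 10
E regrets: 5, 11, 5 → max 11
Smallest max regret = 2 → A.
Row minima: A=27, B=25, C=24, D=23, E=22
Best worst-case = 27 → A.

minimax regret → A; maximin → A (agree)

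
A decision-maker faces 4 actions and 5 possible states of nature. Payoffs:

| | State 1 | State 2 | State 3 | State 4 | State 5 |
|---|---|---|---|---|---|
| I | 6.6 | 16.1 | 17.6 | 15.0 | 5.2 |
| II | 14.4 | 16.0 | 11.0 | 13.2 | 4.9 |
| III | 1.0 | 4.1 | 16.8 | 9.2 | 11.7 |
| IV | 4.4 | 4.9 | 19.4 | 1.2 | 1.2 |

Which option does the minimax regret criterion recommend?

Column bests: State 1=14.4, State 2=16.1, State 3=19.4, State 4=15.0, State 5=11.7.
I regrets: 7.8, 0.0, 1.8, 0.0, 6.5 → max 7.8
II regrets: 0.0, 0.1, 8.4, 1.8, 6.8 → max 8.4
III regrets: 13.4, 12.0, 2.6, 5.8, 0.0 → max 13.4
IV regrets: 10.0, 11.2, 0.0, 13.8, 10.5 → max 13.8
Smallest max regret = 7.8 → I.

I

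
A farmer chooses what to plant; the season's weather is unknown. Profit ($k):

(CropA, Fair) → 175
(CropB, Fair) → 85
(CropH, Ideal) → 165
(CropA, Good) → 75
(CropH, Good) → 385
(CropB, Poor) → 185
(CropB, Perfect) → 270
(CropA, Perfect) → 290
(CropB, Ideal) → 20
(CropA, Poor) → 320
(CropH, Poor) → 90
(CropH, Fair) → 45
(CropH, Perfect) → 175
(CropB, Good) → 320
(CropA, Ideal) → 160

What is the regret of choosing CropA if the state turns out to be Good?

Best payoff under Good is 385.
Regret = 385 − 75 = 310.

310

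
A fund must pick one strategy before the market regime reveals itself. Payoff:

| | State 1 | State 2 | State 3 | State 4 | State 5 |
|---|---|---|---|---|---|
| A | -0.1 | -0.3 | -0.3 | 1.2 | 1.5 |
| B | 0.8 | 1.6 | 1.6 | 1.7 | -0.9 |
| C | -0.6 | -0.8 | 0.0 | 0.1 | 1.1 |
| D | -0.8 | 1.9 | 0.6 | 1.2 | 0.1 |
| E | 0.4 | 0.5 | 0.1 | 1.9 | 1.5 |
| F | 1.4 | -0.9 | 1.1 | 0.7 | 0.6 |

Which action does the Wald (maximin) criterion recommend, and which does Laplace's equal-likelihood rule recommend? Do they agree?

maximin → E; laplace → B (disagree)

Row minima: A=-0.3, B=-0.9, C=-0.8, D=-0.8, E=0.1, F=-0.9
Best worst-case = 0.1 → E.
Row averages: A=0.4, B=0.96, C=-0.04, D=0.6, E=0.88, F=0.58
Highest average = 0.96 → B.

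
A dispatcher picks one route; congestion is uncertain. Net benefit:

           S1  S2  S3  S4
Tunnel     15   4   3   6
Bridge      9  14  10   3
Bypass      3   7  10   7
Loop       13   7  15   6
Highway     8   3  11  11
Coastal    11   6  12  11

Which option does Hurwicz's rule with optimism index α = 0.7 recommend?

Tunnel: 0.7·15 + 0.3·3 = 11.4
Bridge: 0.7·14 + 0.3·3 = 10.7
Bypass: 0.7·10 + 0.3·3 = 7.9
Loop: 0.7·15 + 0.3·6 = 12.3
Highway: 0.7·11 + 0.3·3 = 8.6
Coastal: 0.7·12 + 0.3·6 = 10.2
Highest Hurwicz score = 12.3 → Loop.

Loop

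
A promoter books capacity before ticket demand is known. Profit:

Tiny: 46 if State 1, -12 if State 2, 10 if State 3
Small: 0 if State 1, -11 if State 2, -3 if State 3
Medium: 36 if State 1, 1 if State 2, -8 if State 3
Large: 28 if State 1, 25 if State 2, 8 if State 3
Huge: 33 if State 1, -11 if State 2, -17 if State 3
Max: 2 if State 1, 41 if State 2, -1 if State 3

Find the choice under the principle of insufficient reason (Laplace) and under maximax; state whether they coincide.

laplace → Large; maximax → Tiny (disagree)

Row averages: Tiny=44/3, Small=-14/3, Medium=29/3, Large=61/3, Huge=5/3, Max=14
Highest average = 61/3 → Large.
Row maxima: Tiny=46, Small=0, Medium=36, Large=28, Huge=33, Max=41
Best best-case = 46 → Tiny.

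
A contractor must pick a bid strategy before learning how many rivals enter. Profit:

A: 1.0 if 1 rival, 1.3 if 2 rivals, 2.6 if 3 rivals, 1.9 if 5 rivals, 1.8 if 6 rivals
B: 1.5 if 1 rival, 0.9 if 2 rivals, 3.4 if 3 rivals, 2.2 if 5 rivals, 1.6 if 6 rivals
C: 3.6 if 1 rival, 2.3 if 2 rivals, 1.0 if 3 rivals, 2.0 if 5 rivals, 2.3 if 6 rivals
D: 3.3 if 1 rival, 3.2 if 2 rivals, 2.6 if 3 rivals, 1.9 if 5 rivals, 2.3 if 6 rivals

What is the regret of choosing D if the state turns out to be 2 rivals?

Best payoff under 2 rivals is 3.2.
Regret = 3.2 − 3.2 = 0.0.

0.0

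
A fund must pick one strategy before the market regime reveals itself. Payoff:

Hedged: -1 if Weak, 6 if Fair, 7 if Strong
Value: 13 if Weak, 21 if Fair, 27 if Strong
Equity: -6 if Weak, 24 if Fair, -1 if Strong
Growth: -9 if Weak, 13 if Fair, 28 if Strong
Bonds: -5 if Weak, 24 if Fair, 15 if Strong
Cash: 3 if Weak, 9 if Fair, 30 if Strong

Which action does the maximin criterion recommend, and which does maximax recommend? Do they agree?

maximin → Value; maximax → Cash (disagree)

Row minima: Hedged=-1, Value=13, Equity=-6, Growth=-9, Bonds=-5, Cash=3
Best worst-case = 13 → Value.
Row maxima: Hedged=7, Value=27, Equity=24, Growth=28, Bonds=24, Cash=30
Best best-case = 30 → Cash.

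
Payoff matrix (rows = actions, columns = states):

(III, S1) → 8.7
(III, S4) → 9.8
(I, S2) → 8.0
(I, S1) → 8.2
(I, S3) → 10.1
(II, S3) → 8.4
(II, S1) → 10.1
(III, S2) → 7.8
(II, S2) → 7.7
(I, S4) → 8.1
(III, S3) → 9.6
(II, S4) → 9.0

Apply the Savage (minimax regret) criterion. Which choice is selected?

III

Column bests: S1=10.1, S2=8.0, S3=10.1, S4=9.8.
I regrets: 1.9, 0.0, 0.0, 1.7 → max 1.9
II regrets: 0.0, 0.3, 1.7, 0.8 → max 1.7
III regrets: 1.4, 0.2, 0.5, 0.0 → max 1.4
Smallest max regret = 1.4 → III.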